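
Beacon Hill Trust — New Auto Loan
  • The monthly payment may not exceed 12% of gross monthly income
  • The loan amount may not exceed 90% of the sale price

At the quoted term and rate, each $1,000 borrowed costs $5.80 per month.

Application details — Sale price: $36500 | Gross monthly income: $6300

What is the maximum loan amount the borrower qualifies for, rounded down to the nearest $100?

Payment cap: 12% × $6,300 = $756/month.
At $5.80 per $1,000, that supports 756/5.80 × 1,000 ≈ $130,344 → $130,300.
LTV cap: 90% × $36,500 = $32,850 → $32,800.
Binding constraint: loan-to-value.

$32,800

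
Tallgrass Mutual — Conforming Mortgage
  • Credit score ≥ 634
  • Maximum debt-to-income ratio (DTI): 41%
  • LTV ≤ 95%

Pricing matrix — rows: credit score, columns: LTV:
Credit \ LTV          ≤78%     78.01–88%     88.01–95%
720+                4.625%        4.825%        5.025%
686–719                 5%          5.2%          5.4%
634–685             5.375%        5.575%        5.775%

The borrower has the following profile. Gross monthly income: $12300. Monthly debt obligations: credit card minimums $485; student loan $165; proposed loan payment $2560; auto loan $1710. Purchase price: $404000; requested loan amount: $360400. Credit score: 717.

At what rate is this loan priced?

5.4%

Credit score 717 ≥ 634; Total monthly debts = (485 + 165 + 2,560 + 1,710) = 4,920. Debt-to-income = 4,920/12,300 = 40% — meets 41% limit
LTV = 360,400/404,000 = 89.2% ≤ 95%
Credit 717 → row 686–719; LTV 89.2% → column 88.01–95%. Grid cell → 5.4%.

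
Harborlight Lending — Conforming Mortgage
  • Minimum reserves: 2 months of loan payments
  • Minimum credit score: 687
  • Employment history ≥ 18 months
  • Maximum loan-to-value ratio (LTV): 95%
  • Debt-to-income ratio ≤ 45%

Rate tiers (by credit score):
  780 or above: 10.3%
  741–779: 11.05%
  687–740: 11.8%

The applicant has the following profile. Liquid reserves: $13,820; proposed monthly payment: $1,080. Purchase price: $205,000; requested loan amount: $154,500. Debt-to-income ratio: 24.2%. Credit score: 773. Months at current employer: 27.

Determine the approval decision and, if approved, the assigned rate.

Approved at 11.05%

Credit score 773 ≥ 687 (meets minimum)
Employment 27 ≥ 18 months
LTV: 154,500 ÷ 205,000 = 75.4%, within 95% cap
Reserves = 13,820/1,080 = 12.8 months ≥ 2
DTI 24.2% ≤ 45%
All requirements met. Score 773 falls in the 741–779 tier → 11.05%.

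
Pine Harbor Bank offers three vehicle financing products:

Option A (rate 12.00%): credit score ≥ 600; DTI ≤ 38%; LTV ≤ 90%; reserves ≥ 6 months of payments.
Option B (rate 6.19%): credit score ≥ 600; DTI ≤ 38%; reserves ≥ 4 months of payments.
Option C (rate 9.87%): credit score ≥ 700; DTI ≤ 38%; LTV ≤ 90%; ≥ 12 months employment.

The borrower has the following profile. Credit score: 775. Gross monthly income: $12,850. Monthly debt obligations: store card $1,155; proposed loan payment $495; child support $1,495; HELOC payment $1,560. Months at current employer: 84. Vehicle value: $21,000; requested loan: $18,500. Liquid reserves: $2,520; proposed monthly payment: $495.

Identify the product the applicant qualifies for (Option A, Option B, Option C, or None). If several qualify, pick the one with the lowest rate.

Option B

Total debts = (1,155 + 495 + 1,495 + 1,560) = 4,705; DTI = 4,705/12,850 = 36.6%.
LTV = 18,500/21,000 = 88.1%.
Reserves = 2,520/495 = 5.1 months.
Option A: score 775 ≥ 600; DTI 36.6% ≤ 38%; LTV 88.1% ≤ 90%; reserves 5.1 < 6 mo → does not qualify.
Option B: score 775 ≥ 600; DTI 36.6% ≤ 38%; reserves 5.1 ≥ 4 mo → qualifies.
Option C: score 775 ≥ 700; DTI 36.6% ≤ 38%; LTV 88.1% ≤ 90%; employment 84 ≥ 12 mo → qualifies.
Qualifying: Option B, Option C. Lowest rate is 6.19% → Option B.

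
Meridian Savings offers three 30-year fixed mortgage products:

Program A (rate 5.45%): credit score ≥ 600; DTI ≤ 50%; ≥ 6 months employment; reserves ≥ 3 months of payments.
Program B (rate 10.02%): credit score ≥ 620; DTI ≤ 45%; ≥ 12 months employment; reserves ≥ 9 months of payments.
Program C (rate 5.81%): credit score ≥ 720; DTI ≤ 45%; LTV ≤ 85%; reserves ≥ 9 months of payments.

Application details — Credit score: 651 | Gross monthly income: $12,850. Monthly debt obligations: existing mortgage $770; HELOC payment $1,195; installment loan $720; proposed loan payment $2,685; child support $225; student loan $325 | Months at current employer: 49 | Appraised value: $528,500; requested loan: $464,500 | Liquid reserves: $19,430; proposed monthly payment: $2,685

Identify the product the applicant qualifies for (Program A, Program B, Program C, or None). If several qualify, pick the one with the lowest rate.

Total debts = (770 + 1,195 + 720 + 2,685 + 225 + 325) = 5,920; DTI = 5,920/12,850 = 46.1%.
LTV = 464,500/528,500 = 87.9%.
Reserves = 19,430/2,685 = 7.2 months.
Program A: score 651 ≥ 600; DTI 46.1% ≤ 50%; employment 49 ≥ 6 mo; reserves 7.2 ≥ 3 mo → qualifies.
Program B: score 651 ≥ 620; DTI 46.1% > 45%; employment 49 ≥ 12 mo; reserves 7.2 < 9 mo → does not qualify.
Program C: score 651 < 720; DTI 46.1% > 45%; LTV 87.9% > 85%; reserves 7.2 < 9 mo → does not qualify.

Program A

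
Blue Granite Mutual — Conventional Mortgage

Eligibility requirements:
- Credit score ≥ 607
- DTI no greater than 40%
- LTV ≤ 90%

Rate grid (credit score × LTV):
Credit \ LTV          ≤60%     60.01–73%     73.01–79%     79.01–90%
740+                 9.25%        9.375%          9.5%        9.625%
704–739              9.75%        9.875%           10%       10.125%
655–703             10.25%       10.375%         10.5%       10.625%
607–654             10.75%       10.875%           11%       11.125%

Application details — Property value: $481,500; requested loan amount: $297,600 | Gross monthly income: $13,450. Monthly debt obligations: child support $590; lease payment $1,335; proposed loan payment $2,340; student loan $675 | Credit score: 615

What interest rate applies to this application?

Credit score 615 ≥ 607; Total monthly debts = (590 + 1,335 + 2,340 + 675) = 4,940. DTI: 4,940 ÷ 13,450 = 36.7%, within the 40% cap
Loan-to-value = 297,600/481,500 = 61.8% — pass (90% max)
Score 615 is in the 607–654 band; LTV 61.8% is in the 60.01–73% band → 10.875%.

10.875%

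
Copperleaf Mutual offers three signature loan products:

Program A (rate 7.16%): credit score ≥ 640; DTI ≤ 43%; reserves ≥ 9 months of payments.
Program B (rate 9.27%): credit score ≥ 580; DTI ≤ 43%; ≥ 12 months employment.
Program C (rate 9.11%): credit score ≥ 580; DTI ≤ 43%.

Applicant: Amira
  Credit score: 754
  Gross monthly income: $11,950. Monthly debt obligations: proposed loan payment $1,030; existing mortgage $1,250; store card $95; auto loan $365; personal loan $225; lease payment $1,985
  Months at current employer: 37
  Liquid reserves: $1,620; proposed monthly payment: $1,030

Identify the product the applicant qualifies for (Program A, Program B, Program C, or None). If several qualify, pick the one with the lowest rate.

Program C

Total debts = (1,030 + 1,250 + 95 + 365 + 225 + 1,985) = 4,950; DTI = 4,950/11,950 = 41.4%.
Reserves = 1,620/1,030 = 1.6 months.
Program A: score 754 ≥ 640; DTI 41.4% ≤ 43%; reserves 1.6 < 9 mo → does not qualify.
Program B: score 754 ≥ 580; DTI 41.4% ≤ 43%; employment 37 ≥ 12 mo → qualifies.
Program C: score 754 ≥ 580; DTI 41.4% ≤ 43% → qualifies.
Qualifying: Program B, Program C. Lowest rate is 9.11% → Program C.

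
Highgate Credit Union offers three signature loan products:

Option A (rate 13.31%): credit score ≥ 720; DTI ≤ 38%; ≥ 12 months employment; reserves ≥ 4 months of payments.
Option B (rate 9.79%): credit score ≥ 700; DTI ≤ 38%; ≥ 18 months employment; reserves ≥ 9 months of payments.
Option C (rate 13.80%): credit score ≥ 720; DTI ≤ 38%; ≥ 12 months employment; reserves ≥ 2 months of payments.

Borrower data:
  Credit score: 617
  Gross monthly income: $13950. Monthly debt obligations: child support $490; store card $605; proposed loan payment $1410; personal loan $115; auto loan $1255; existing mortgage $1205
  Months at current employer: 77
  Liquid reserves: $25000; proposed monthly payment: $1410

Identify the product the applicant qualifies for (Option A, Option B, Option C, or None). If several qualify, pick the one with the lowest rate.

Total debts = (490 + 605 + 1,410 + 115 + 1,255 + 1,205) = 5,080; DTI = 5,080/13,950 = 36.4%.
Reserves = 25,000/1,410 = 17.7 months.
Option A: score 617 < 720; DTI 36.4% ≤ 38%; employment 77 ≥ 12 mo; reserves 17.7 ≥ 4 mo → does not qualify.
Option B: score 617 < 700; DTI 36.4% ≤ 38%; employment 77 ≥ 18 mo; reserves 17.7 ≥ 9 mo → does not qualify.
Option C: score 617 < 720; DTI 36.4% ≤ 38%; employment 77 ≥ 12 mo; reserves 17.7 ≥ 2 mo → does not qualify.

None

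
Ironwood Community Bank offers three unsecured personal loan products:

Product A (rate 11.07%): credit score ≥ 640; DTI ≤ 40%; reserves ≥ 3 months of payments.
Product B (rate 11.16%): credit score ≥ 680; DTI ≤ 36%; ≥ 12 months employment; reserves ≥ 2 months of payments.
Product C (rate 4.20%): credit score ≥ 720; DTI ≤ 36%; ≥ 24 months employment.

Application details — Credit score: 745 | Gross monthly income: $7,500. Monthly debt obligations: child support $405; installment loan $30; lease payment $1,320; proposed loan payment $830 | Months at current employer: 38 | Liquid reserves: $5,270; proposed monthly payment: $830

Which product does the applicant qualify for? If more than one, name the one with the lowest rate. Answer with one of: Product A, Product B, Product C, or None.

Total debts = (405 + 30 + 1,320 + 830) = 2,585; DTI = 2,585/7,500 = 34.5%.
Reserves = 5,270/830 = 6.3 months.
Product A: score 745 ≥ 640; DTI 34.5% ≤ 40%; reserves 6.3 ≥ 3 mo → qualifies.
Product B: score 745 ≥ 680; DTI 34.5% ≤ 36%; employment 38 ≥ 12 mo; reserves 6.3 ≥ 2 mo → qualifies.
Product C: score 745 ≥ 720; DTI 34.5% ≤ 36%; employment 38 ≥ 24 mo → qualifies.
Qualifying: Product A, Product B, Product C. Lowest rate is 4.20% → Product C.

Product C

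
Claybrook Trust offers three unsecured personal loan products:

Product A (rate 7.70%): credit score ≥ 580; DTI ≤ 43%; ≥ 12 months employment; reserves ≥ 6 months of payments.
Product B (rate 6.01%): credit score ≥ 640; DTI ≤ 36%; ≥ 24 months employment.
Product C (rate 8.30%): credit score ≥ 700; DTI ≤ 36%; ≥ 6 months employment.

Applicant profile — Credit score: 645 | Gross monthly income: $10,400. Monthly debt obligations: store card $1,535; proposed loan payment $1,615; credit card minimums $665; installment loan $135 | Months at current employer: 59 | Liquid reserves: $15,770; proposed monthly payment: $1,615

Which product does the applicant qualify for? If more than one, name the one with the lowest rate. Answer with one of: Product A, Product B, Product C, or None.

Product A

Total debts = (1,535 + 1,615 + 665 + 135) = 3,950; DTI = 3,950/10,400 = 38%.
Reserves = 15,770/1,615 = 9.8 months.
Product A: score 645 ≥ 580; DTI 38% ≤ 43%; employment 59 ≥ 12 mo; reserves 9.8 ≥ 6 mo → qualifies.
Product B: score 645 ≥ 640; DTI 38% > 36%; employment 59 ≥ 24 mo → does not qualify.
Product C: score 645 < 700; DTI 38% > 36%; employment 59 ≥ 6 mo → does not qualify.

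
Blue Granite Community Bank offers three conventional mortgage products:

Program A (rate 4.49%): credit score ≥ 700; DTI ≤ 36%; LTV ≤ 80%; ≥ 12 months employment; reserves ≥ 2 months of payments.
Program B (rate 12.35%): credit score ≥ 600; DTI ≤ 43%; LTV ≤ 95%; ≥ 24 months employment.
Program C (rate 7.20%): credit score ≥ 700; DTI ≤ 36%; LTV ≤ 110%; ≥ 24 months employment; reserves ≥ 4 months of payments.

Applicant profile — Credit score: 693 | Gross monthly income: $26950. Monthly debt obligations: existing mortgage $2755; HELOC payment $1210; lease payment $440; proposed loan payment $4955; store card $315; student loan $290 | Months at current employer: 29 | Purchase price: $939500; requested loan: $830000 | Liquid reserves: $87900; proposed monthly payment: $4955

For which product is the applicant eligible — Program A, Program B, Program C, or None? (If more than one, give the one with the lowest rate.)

Program B

Total debts = (2,755 + 1,210 + 440 + 4,955 + 315 + 290) = 9,965; DTI = 9,965/26,950 = 37%.
LTV = 830,000/939,500 = 88.3%.
Reserves = 87,900/4,955 = 17.7 months.
Program A: score 693 < 700; DTI 37% > 36%; LTV 88.3% > 80%; employment 29 ≥ 12 mo; reserves 17.7 ≥ 2 mo → does not qualify.
Program B: score 693 ≥ 600; DTI 37% ≤ 43%; LTV 88.3% ≤ 95%; employment 29 ≥ 24 mo → qualifies.
Program C: score 693 < 700; DTI 37% > 36%; LTV 88.3% ≤ 110%; employment 29 ≥ 24 mo; reserves 17.7 ≥ 4 mo → does not qualify.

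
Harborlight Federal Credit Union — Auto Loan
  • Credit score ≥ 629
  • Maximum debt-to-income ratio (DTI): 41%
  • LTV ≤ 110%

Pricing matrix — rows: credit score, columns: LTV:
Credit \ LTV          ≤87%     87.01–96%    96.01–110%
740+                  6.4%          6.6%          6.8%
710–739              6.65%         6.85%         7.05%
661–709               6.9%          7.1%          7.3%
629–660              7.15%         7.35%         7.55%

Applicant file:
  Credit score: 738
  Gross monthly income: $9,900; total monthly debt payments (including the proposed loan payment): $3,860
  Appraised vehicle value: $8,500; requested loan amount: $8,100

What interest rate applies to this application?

6.85%

Credit score 738 ≥ 629; DTI: 3,860 ÷ 9,900 = 39%, within the 41% cap
LTV: 8,100 ÷ 8,500 = 95.3%, within 110% cap
Row: 738 falls in 710–739. Column: 95.3% falls in 87.01–96%. Rate = 6.85%.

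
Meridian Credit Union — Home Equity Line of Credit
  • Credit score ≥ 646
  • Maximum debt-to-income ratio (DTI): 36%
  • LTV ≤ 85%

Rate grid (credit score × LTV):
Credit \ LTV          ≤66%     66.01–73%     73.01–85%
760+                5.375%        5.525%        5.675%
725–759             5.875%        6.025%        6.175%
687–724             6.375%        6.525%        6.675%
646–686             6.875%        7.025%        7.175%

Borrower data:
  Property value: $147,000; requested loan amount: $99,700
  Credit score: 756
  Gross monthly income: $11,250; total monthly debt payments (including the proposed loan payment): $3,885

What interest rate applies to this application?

6.025%

Credit score 756 ≥ 646; DTI: 3,885 ÷ 11,250 = 34.5%, within the 36% cap
LTV = 99,700/147,000 = 67.8% ≤ 85%
Score 756 is in the 725–759 band; LTV 67.8% is in the 66.01–73% band → 6.025%.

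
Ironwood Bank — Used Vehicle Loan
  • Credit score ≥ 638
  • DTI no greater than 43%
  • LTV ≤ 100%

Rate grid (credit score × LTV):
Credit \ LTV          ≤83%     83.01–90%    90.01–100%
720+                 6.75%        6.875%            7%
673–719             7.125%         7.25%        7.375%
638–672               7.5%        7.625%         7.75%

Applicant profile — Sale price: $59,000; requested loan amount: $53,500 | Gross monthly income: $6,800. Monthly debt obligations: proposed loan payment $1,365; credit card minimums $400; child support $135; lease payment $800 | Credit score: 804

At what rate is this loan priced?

7%

Credit score 804 ≥ 638; Total monthly debts = (1,365 + 400 + 135 + 800) = 2,700. DTI: 2,700 ÷ 6,800 = 39.7%, within the 43% cap
Loan-to-value = 53,500/59,000 = 90.7% — pass (100% max)
Row: 804 falls in 720+. Column: 90.7% falls in 90.01–100%. Rate = 7%.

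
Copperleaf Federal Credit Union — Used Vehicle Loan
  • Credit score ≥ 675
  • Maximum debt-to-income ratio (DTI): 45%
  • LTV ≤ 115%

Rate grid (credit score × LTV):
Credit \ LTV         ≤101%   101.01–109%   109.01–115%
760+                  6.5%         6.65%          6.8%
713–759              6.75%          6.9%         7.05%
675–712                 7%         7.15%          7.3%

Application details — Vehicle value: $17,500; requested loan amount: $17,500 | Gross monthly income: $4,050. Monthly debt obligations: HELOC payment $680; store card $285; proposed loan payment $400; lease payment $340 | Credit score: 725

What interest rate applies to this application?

6.75%

Credit score 725 ≥ 675; Total monthly debts = (680 + 285 + 400 + 340) = 1,705. Debt-to-income = 1,705/4,050 = 42.1% — meets 45% limit
LTV = 17,500/17,500 = 100% ≤ 115%
Row: 725 falls in 713–759. Column: 100% falls in ≤101%. Rate = 6.75%.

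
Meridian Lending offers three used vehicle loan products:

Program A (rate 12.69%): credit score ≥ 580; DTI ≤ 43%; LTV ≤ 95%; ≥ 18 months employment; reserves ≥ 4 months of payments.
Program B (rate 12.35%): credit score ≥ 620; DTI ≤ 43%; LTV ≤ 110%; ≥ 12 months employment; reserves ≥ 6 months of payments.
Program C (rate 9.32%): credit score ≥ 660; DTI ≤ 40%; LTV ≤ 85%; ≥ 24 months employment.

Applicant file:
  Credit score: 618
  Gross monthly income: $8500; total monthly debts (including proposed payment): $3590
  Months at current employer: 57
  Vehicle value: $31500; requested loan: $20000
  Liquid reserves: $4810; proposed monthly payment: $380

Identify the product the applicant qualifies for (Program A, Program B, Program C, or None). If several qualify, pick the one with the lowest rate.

Program A

DTI = 3,590/8,500 = 42.2%.
LTV = 20,000/31,500 = 63.5%.
Reserves = 4,810/380 = 12.7 months.
Program A: score 618 ≥ 580; DTI 42.2% ≤ 43%; LTV 63.5% ≤ 95%; employment 57 ≥ 18 mo; reserves 12.7 ≥ 4 mo → qualifies.
Program B: score 618 < 620; DTI 42.2% ≤ 43%; LTV 63.5% ≤ 110%; employment 57 ≥ 12 mo; reserves 12.7 ≥ 6 mo → does not qualify.
Program C: score 618 < 660; DTI 42.2% > 40%; LTV 63.5% ≤ 85%; employment 57 ≥ 24 mo → does not qualify.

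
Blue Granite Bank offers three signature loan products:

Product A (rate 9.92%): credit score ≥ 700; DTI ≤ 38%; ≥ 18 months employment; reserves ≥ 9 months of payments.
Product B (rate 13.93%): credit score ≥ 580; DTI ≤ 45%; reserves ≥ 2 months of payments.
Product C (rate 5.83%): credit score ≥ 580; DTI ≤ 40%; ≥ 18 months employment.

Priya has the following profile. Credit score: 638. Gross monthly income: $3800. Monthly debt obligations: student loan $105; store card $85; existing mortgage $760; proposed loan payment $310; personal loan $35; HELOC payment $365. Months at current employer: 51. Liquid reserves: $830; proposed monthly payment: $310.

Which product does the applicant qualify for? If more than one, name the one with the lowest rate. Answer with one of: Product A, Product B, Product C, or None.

Product B

Total debts = (105 + 85 + 760 + 310 + 35 + 365) = 1,660; DTI = 1,660/3,800 = 43.7%.
Reserves = 830/310 = 2.7 months.
Product A: score 638 < 700; DTI 43.7% > 38%; employment 51 ≥ 18 mo; reserves 2.7 < 9 mo → does not qualify.
Product B: score 638 ≥ 580; DTI 43.7% ≤ 45%; reserves 2.7 ≥ 2 mo → qualifies.
Product C: score 638 ≥ 580; DTI 43.7% > 40%; employment 51 ≥ 18 mo → does not qualify.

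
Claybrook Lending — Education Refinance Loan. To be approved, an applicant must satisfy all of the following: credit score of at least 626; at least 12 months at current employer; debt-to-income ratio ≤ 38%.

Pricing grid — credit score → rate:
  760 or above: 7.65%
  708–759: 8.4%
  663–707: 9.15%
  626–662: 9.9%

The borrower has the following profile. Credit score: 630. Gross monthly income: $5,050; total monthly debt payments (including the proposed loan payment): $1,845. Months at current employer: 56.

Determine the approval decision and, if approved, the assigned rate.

Approved at 9.9%

Credit score 630 ≥ 626 (meets minimum)
Employment 56 ≥ 12 months
Debt-to-income = 1,845/5,050 = 36.5% — meets 38% limit
All requirements met. Score 630 falls in the 626–662 tier → 9.9%.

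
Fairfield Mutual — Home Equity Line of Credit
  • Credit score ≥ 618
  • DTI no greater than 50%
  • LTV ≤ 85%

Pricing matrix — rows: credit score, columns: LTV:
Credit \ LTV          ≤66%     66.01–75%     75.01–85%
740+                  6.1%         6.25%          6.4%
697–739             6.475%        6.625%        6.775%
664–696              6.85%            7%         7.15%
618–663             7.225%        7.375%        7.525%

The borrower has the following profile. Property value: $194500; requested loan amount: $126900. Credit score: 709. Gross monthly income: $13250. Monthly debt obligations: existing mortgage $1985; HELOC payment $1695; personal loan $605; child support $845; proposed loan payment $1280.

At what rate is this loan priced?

Credit score 709 ≥ 618; Total monthly debts = (1,985 + 1,695 + 605 + 845 + 1,280) = 6,410. DTI = 6,410/13,250 = 48.4% ≤ 50%
LTV = 126,900/194,500 = 65.2% ≤ 85%
Row: 709 falls in 697–739. Column: 65.2% falls in ≤66%. Rate = 6.475%.

6.475%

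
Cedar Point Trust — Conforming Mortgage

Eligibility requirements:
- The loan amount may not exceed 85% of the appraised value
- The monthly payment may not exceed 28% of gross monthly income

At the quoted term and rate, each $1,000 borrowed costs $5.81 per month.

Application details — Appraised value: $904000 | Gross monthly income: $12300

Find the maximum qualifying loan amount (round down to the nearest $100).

$592,700

Payment cap: 28% × $12,300 = $3,444/month.
At $5.81 per $1,000, that supports 3,444/5.81 × 1,000 ≈ $592,771 → $592,700.
LTV cap: 85% × $904,000 = $768,400 → $768,400.
Binding constraint: payment-to-income.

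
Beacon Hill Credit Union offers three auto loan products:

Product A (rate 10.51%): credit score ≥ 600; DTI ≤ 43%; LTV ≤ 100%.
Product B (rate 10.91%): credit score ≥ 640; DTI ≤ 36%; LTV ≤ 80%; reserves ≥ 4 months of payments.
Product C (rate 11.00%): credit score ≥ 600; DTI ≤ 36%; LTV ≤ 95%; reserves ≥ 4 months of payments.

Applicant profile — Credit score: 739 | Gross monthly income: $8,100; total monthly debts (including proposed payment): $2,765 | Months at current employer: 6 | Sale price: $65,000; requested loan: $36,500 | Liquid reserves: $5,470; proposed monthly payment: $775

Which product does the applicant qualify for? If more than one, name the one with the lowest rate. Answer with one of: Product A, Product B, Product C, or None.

DTI = 2,765/8,100 = 34.1%.
LTV = 36,500/65,000 = 56.2%.
Reserves = 5,470/775 = 7.1 months.
Product A: score 739 ≥ 600; DTI 34.1% ≤ 43%; LTV 56.2% ≤ 100% → qualifies.
Product B: score 739 ≥ 640; DTI 34.1% ≤ 36%; LTV 56.2% ≤ 80%; reserves 7.1 ≥ 4 mo → qualifies.
Product C: score 739 ≥ 600; DTI 34.1% ≤ 36%; LTV 56.2% ≤ 95%; reserves 7.1 ≥ 4 mo → qualifies.
Qualifying: Product A, Product B, Product C. Lowest rate is 10.51% → Product A.

Product A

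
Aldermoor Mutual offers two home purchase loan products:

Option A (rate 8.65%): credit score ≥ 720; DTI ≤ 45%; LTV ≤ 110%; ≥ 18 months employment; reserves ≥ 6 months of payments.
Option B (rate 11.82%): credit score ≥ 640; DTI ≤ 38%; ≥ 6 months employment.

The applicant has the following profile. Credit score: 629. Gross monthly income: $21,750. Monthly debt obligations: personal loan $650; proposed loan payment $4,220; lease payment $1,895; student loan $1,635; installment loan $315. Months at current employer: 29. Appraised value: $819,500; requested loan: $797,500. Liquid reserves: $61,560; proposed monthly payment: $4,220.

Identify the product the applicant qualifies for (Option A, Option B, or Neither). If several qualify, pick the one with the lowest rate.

Total debts = (650 + 4,220 + 1,895 + 1,635 + 315) = 8,715; DTI = 8,715/21,750 = 40.1%.
LTV = 797,500/819,500 = 97.3%.
Reserves = 61,560/4,220 = 14.6 months.
Option A: score 629 < 720; DTI 40.1% ≤ 45%; LTV 97.3% ≤ 110%; employment 29 ≥ 18 mo; reserves 14.6 ≥ 6 mo → does not qualify.
Option B: score 629 < 640; DTI 40.1% > 38%; employment 29 ≥ 6 mo → does not qualify.

Neither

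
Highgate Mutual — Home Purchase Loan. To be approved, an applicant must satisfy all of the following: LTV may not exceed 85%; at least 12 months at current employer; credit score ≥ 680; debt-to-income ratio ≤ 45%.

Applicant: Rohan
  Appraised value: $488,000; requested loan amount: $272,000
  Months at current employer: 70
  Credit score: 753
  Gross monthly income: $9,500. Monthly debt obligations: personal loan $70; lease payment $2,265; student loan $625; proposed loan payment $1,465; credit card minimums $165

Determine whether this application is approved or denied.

Denied

LTV = 272,000/488,000 = 55.7% ≤ 85%
Employment 70 ≥ 12 months
Credit score 753 ≥ 680 (meets)
Total monthly debts = (70 + 2,265 + 625 + 1,465 + 165) = 4,590. Debt-to-income = 4,590/9,500 = 48.3% — over 45% limit
Fails on DTI.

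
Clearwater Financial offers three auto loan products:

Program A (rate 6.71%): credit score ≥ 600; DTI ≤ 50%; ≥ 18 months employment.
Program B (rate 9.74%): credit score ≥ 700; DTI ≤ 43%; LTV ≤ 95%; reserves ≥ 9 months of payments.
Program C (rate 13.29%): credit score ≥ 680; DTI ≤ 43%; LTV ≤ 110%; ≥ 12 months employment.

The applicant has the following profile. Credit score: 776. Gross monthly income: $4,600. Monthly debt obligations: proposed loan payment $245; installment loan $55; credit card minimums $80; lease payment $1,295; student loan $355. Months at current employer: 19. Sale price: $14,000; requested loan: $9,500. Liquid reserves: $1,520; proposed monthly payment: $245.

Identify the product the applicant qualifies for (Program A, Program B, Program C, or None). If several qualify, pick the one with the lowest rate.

Program A

Total debts = (245 + 55 + 80 + 1,295 + 355) = 2,030; DTI = 2,030/4,600 = 44.1%.
LTV = 9,500/14,000 = 67.9%.
Reserves = 1,520/245 = 6.2 months.
Program A: score 776 ≥ 600; DTI 44.1% ≤ 50%; employment 19 ≥ 18 mo → qualifies.
Program B: score 776 ≥ 700; DTI 44.1% > 43%; LTV 67.9% ≤ 95%; reserves 6.2 < 9 mo → does not qualify.
Program C: score 776 ≥ 680; DTI 44.1% > 43%; LTV 67.9% ≤ 110%; employment 19 ≥ 12 mo → does not qualify.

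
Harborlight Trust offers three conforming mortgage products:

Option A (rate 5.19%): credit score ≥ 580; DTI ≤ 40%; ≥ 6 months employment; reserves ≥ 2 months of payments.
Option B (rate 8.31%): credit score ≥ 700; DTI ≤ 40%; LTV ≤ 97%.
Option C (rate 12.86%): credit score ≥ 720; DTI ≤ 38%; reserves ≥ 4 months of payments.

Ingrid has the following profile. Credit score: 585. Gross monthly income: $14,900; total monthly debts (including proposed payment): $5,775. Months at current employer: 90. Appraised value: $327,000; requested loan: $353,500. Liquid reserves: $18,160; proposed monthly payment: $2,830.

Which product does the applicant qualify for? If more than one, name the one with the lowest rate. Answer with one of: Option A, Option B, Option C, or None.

Option A

DTI = 5,775/14,900 = 38.8%.
LTV = 353,500/327,000 = 108.1%.
Reserves = 18,160/2,830 = 6.4 months.
Option A: score 585 ≥ 580; DTI 38.8% ≤ 40%; employment 90 ≥ 6 mo; reserves 6.4 ≥ 2 mo → qualifies.
Option B: score 585 < 700; DTI 38.8% ≤ 40%; LTV 108.1% > 97% → does not qualify.
Option C: score 585 < 720; DTI 38.8% > 38%; reserves 6.4 ≥ 4 mo → does not qualify.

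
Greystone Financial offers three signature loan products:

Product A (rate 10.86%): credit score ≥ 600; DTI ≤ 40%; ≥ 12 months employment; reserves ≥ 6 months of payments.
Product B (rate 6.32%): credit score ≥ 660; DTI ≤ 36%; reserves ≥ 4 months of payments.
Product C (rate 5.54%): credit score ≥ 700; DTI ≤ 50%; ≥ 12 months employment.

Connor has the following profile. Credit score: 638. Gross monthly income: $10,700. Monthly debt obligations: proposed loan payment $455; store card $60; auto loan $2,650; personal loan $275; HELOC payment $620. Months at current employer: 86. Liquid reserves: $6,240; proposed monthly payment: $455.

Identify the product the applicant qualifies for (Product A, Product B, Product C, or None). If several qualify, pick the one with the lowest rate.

Total debts = (455 + 60 + 2,650 + 275 + 620) = 4,060; DTI = 4,060/10,700 = 37.9%.
Reserves = 6,240/455 = 13.7 months.
Product A: score 638 ≥ 600; DTI 37.9% ≤ 40%; employment 86 ≥ 12 mo; reserves 13.7 ≥ 6 mo → qualifies.
Product B: score 638 < 660; DTI 37.9% > 36%; reserves 13.7 ≥ 4 mo → does not qualify.
Product C: score 638 < 700; DTI 37.9% ≤ 50%; employment 86 ≥ 12 mo → does not qualify.

Product A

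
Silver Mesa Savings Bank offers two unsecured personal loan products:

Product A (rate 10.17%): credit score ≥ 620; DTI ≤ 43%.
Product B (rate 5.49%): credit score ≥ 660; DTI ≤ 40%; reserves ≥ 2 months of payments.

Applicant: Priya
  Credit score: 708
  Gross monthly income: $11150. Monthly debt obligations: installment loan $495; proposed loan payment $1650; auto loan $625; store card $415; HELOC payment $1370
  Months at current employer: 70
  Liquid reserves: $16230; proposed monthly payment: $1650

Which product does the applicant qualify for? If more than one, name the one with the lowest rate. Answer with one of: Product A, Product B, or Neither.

Product A

Total debts = (495 + 1,650 + 625 + 415 + 1,370) = 4,555; DTI = 4,555/11,150 = 40.9%.
Reserves = 16,230/1,650 = 9.8 months.
Product A: score 708 ≥ 620; DTI 40.9% ≤ 43% → qualifies.
Product B: score 708 ≥ 660; DTI 40.9% > 40%; reserves 9.8 ≥ 2 mo → does not qualify.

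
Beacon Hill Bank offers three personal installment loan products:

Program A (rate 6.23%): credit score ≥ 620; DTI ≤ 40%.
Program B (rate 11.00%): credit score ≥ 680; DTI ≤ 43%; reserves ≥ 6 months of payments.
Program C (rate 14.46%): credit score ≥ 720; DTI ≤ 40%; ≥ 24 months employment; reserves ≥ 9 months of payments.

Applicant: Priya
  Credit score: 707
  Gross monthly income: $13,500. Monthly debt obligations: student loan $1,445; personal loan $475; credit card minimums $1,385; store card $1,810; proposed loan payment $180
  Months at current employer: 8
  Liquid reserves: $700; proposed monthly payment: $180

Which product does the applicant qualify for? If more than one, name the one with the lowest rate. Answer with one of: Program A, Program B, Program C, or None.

Program A

Total debts = (1,445 + 475 + 1,385 + 1,810 + 180) = 5,295; DTI = 5,295/13,500 = 39.2%.
Reserves = 700/180 = 3.9 months.
Program A: score 707 ≥ 620; DTI 39.2% ≤ 40% → qualifies.
Program B: score 707 ≥ 680; DTI 39.2% ≤ 43%; reserves 3.9 < 6 mo → does not qualify.
Program C: score 707 < 720; DTI 39.2% ≤ 40%; employment 8 < 24 mo; reserves 3.9 < 9 mo → does not qualify.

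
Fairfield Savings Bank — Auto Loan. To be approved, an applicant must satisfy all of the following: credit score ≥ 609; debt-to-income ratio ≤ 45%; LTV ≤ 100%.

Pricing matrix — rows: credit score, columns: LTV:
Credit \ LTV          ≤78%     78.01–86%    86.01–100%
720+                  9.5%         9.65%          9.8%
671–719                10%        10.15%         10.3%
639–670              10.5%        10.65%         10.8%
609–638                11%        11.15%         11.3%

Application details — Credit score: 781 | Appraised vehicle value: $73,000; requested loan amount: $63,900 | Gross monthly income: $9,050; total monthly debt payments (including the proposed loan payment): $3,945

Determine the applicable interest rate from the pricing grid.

Credit score 781 ≥ 609; DTI: 3,945 ÷ 9,050 = 43.6%, within the 45% cap
LTV: 63,900 ÷ 73,000 = 87.5%, within 100% cap
Credit 781 → row 720+; LTV 87.5% → column 86.01–100%. Grid cell → 9.8%.

9.8%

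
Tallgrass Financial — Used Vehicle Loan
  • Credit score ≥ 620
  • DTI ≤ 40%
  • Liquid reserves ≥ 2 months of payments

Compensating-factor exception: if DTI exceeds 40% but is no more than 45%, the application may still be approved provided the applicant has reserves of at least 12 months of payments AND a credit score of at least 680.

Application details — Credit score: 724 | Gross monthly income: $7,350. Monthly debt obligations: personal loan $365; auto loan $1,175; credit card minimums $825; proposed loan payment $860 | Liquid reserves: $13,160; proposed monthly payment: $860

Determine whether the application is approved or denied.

Approved

Credit score 724 ≥ 620 (meets base)
Total debts = (365 + 1,175 + 825 + 860) = 3,225. DTI: 3,225 ÷ 7,350 = 43.9%, over the 40% base limit.
Reserves = 13,160/860 = 15.3 months ≥ 2
DTI 43.9% is within the 40%–45% exception band; checking compensating factors.
Override check — reserves: 15.3 mo (ok); score: 724 (ok).
Both compensating conditions met → exception applies.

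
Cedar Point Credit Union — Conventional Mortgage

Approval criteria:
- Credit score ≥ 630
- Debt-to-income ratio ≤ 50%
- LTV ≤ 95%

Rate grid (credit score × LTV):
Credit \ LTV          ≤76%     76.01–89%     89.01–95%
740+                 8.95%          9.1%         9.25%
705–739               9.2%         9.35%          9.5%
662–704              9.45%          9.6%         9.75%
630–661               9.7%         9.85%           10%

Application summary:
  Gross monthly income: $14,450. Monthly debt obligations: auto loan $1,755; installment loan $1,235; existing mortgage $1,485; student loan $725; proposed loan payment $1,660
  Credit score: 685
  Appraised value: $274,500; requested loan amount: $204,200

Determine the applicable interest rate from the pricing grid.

Credit score 685 ≥ 630; Total monthly debts = (1,755 + 1,235 + 1,485 + 725 + 1,660) = 6,860. DTI = 6,860/14,450 = 47.5% ≤ 50%
LTV: 204,200 ÷ 274,500 = 74.4%, within 95% cap
Row: 685 falls in 662–704. Column: 74.4% falls in ≤76%. Rate = 9.45%.

9.45%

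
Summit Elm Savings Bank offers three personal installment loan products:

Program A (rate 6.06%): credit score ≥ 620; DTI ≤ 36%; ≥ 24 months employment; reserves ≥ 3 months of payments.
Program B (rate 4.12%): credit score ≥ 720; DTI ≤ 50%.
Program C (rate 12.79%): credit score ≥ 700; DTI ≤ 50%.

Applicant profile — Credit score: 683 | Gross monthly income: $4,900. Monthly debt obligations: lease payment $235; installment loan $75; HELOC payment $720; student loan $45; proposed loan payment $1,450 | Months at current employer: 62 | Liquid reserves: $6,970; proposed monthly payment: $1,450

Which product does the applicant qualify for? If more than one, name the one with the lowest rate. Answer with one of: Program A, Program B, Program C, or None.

Total debts = (235 + 75 + 720 + 45 + 1,450) = 2,525; DTI = 2,525/4,900 = 51.5%.
Reserves = 6,970/1,450 = 4.8 months.
Program A: score 683 ≥ 620; DTI 51.5% > 36%; employment 62 ≥ 24 mo; reserves 4.8 ≥ 3 mo → does not qualify.
Program B: score 683 < 720; DTI 51.5% > 50% → does not qualify.
Program C: score 683 < 700; DTI 51.5% > 50% → does not qualify.

None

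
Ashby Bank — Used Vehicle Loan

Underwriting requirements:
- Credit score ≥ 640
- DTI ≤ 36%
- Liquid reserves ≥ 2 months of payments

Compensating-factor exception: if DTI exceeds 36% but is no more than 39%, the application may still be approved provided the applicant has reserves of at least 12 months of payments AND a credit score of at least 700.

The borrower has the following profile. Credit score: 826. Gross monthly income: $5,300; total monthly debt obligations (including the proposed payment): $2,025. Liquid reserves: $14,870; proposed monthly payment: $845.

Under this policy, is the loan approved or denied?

Approved

Credit score 826 ≥ 640 (meets base)
DTI = 2,025/5,300 = 38.2% > 36% — standard DTI limit exceeded.
Reserves: 14,870 ÷ 845 = 17.6 months (meets 2-month minimum)
38.2% falls in the override range (36%–39%), so the compensating-factor test applies.
Reserves 17.6 ≥ 12 months; credit score 826 ≥ 700.
Both override conditions satisfied; DTI exception granted.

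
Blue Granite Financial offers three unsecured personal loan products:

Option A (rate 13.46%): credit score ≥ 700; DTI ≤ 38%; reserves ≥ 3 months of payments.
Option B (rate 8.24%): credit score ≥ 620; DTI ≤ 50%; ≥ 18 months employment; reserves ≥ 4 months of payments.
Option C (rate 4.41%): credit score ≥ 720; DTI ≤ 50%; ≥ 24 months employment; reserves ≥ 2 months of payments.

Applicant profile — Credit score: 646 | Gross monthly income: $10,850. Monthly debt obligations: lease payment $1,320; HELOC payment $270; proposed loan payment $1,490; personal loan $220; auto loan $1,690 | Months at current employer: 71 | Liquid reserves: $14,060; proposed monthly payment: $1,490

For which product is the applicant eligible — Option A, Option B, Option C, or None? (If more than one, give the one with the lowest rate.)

Total debts = (1,320 + 270 + 1,490 + 220 + 1,690) = 4,990; DTI = 4,990/10,850 = 46%.
Reserves = 14,060/1,490 = 9.4 months.
Option A: score 646 < 700; DTI 46% > 38%; reserves 9.4 ≥ 3 mo → does not qualify.
Option B: score 646 ≥ 620; DTI 46% ≤ 50%; employment 71 ≥ 18 mo; reserves 9.4 ≥ 4 mo → qualifies.
Option C: score 646 < 720; DTI 46% ≤ 50%; employment 71 ≥ 24 mo; reserves 9.4 ≥ 2 mo → does not qualify.

Option B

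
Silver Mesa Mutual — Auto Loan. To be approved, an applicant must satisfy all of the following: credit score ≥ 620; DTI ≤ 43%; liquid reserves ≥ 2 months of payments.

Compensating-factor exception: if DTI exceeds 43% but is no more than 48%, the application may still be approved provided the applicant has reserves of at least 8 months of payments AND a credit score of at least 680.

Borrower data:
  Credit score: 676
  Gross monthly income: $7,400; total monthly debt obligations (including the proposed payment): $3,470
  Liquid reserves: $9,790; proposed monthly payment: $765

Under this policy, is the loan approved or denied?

Credit score 676 ≥ 620 (meets base)
DTI = 3,470/7,400 = 46.9% > 43% — standard DTI limit exceeded.
Liquid reserves cover 9,790/765 = 12.8 months — ≥ 2 required
46.9% falls in the override range (43%–48%), so the compensating-factor test applies.
Override check — reserves: 12.8 mo (ok); score: 676 (below 680).
Compensating-factor requirement not fully met.

Denied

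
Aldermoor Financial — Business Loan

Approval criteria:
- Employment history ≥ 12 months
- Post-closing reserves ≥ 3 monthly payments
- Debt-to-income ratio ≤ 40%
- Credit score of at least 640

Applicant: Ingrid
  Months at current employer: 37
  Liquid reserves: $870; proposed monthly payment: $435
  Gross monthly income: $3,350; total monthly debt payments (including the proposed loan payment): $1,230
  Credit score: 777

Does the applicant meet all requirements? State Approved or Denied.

Denied

Employment 37 ≥ 12 months
Reserves = 870/435 = 2.0 months < 3
DTI = 1,230/3,350 = 36.7% ≤ 40%
Credit score 777 ≥ 640 (meets)
Fails on reserves.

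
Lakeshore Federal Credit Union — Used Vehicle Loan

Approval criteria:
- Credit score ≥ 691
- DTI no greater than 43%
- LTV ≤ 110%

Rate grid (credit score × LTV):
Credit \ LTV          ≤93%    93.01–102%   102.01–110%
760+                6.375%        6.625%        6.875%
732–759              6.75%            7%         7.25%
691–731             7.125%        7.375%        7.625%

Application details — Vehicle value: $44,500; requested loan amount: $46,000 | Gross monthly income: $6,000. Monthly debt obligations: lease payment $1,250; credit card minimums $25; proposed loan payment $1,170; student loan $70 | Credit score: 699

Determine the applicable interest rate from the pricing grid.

7.625%

Credit score 699 ≥ 691; Total monthly debts = (1,250 + 25 + 1,170 + 70) = 2,515. Debt-to-income = 2,515/6,000 = 41.9% — meets 43% limit
LTV: 46,000 ÷ 44,500 = 103.4%, within 110% cap
Row: 699 falls in 691–731. Column: 103.4% falls in 102.01–110%. Rate = 7.625%.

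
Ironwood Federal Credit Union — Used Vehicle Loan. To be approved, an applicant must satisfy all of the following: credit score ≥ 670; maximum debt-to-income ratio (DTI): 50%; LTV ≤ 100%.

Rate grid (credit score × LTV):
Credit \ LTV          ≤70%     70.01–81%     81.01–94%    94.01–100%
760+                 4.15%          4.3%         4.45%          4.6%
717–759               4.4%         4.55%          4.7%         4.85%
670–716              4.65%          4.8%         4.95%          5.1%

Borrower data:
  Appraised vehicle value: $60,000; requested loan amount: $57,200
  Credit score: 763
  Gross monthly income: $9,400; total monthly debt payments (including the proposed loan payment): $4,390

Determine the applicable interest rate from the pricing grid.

4.6%

Credit score 763 ≥ 670; Debt-to-income = 4,390/9,400 = 46.7% — meets 50% limit
Loan-to-value = 57,200/60,000 = 95.3% — pass (100% max)
Row: 763 falls in 760+. Column: 95.3% falls in 94.01–100%. Rate = 4.6%.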